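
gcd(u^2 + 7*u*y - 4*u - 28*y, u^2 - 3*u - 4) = u - 4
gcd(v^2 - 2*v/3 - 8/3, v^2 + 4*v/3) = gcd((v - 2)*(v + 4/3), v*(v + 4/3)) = v + 4/3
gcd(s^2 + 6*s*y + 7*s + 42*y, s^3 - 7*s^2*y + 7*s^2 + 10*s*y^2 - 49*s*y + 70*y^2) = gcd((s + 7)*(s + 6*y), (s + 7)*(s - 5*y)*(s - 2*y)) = s + 7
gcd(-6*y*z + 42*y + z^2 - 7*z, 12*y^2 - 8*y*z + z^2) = 6*y - z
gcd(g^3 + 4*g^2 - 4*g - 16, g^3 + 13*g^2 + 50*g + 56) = g^2 + 6*g + 8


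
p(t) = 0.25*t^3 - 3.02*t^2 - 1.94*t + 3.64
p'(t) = 0.75*t^2 - 6.04*t - 1.94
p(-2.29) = -10.76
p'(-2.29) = 15.82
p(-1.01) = 2.26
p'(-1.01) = 4.93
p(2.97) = -22.21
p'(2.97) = -13.26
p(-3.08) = -26.34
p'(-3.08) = 23.78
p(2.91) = -21.42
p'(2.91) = -13.17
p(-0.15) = 3.86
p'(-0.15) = -1.02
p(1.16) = -2.28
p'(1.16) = -7.94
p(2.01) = -10.43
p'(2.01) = -11.05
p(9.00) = -76.19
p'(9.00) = 4.45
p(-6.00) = -147.44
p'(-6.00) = 61.30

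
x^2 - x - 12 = (x - 4)*(x + 3)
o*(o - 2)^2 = o^3 - 4*o^2 + 4*o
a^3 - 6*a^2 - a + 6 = (a - 6)*(a - 1)*(a + 1)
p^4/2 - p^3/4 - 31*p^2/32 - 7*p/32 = p*(p/2 + 1/2)*(p - 7/4)*(p + 1/4)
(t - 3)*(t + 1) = t^2 - 2*t - 3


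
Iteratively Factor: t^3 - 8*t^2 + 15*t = (t - 5)*(t^2 - 3*t) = t*(t - 5)*(t - 3)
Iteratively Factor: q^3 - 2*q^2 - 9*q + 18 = (q + 3)*(q^2 - 5*q + 6) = (q - 2)*(q + 3)*(q - 3)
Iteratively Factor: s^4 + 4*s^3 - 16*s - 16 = (s - 2)*(s^3 + 6*s^2 + 12*s + 8) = (s - 2)*(s + 2)*(s^2 + 4*s + 4) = (s - 2)*(s + 2)^2*(s + 2)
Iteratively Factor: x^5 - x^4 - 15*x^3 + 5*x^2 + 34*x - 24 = (x - 1)*(x^4 - 15*x^2 - 10*x + 24) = (x - 1)*(x + 2)*(x^3 - 2*x^2 - 11*x + 12) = (x - 1)^2*(x + 2)*(x^2 - x - 12) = (x - 1)^2*(x + 2)*(x + 3)*(x - 4)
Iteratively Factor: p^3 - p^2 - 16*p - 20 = (p - 5)*(p^2 + 4*p + 4) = (p - 5)*(p + 2)*(p + 2)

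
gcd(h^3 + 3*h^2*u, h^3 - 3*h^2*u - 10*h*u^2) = h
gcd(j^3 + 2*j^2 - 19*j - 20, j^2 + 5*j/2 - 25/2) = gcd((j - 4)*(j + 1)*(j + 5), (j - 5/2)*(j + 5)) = j + 5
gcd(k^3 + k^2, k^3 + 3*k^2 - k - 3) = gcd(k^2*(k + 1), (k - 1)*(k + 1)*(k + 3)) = k + 1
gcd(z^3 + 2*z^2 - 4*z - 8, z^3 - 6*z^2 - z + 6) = 1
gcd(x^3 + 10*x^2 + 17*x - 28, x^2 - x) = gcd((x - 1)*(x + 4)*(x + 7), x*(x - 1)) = x - 1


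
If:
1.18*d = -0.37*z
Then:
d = -0.313559322033898*z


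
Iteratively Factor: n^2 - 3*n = (n - 3)*(n)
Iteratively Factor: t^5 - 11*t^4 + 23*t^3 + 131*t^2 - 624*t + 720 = (t - 3)*(t^4 - 8*t^3 - t^2 + 128*t - 240) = (t - 3)^2*(t^3 - 5*t^2 - 16*t + 80) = (t - 5)*(t - 3)^2*(t^2 - 16) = (t - 5)*(t - 4)*(t - 3)^2*(t + 4)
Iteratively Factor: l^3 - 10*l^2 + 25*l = (l - 5)*(l^2 - 5*l) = l*(l - 5)*(l - 5)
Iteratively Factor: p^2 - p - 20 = (p + 4)*(p - 5)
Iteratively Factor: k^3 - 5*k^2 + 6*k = (k - 3)*(k^2 - 2*k) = k*(k - 3)*(k - 2)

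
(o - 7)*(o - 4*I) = o^2 - 7*o - 4*I*o + 28*I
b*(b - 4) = b^2 - 4*b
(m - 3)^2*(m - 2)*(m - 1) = m^4 - 9*m^3 + 29*m^2 - 39*m + 18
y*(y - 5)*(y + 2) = y^3 - 3*y^2 - 10*y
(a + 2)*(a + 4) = a^2 + 6*a + 8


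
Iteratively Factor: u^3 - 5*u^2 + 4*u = (u)*(u^2 - 5*u + 4) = u*(u - 4)*(u - 1)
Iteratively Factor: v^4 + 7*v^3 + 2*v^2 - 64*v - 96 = (v + 4)*(v^3 + 3*v^2 - 10*v - 24) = (v + 4)^2*(v^2 - v - 6) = (v - 3)*(v + 4)^2*(v + 2)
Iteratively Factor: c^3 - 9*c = (c)*(c^2 - 9) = c*(c - 3)*(c + 3)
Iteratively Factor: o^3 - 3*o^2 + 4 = (o - 2)*(o^2 - o - 2) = (o - 2)^2*(o + 1)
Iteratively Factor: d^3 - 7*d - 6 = (d + 2)*(d^2 - 2*d - 3) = (d + 1)*(d + 2)*(d - 3)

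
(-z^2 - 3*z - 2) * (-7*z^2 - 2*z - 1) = 7*z^4 + 23*z^3 + 21*z^2 + 7*z + 2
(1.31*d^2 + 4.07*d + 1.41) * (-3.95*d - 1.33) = -5.1745*d^3 - 17.8188*d^2 - 10.9826*d - 1.8753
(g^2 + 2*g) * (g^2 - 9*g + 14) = g^4 - 7*g^3 - 4*g^2 + 28*g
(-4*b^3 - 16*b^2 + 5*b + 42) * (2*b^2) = -8*b^5 - 32*b^4 + 10*b^3 + 84*b^2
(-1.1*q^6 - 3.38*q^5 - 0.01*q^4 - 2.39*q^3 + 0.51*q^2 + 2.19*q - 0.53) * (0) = 0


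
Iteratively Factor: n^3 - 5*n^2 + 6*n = (n - 3)*(n^2 - 2*n) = (n - 3)*(n - 2)*(n)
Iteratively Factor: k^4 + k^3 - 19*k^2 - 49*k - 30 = (k - 5)*(k^3 + 6*k^2 + 11*k + 6) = (k - 5)*(k + 1)*(k^2 + 5*k + 6) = (k - 5)*(k + 1)*(k + 2)*(k + 3)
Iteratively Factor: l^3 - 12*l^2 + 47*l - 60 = (l - 4)*(l^2 - 8*l + 15) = (l - 5)*(l - 4)*(l - 3)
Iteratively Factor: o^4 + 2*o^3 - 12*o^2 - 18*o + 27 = (o - 1)*(o^3 + 3*o^2 - 9*o - 27) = (o - 1)*(o + 3)*(o^2 - 9) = (o - 3)*(o - 1)*(o + 3)*(o + 3)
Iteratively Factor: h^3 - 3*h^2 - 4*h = (h - 4)*(h^2 + h) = h*(h - 4)*(h + 1)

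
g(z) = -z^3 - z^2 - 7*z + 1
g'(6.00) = -127.00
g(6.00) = -293.00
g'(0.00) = -7.00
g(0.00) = 1.00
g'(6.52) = -147.57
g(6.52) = -364.32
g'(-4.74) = -64.92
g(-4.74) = 118.21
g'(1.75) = -19.69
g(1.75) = -19.67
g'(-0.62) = -6.91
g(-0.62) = 5.19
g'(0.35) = -8.07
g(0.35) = -1.62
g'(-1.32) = -9.59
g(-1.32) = 10.80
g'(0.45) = -8.51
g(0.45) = -2.44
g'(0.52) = -8.85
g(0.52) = -3.05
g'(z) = -3*z^2 - 2*z - 7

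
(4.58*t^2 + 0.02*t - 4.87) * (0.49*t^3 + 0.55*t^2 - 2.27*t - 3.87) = 2.2442*t^5 + 2.5288*t^4 - 12.7719*t^3 - 20.4485*t^2 + 10.9775*t + 18.8469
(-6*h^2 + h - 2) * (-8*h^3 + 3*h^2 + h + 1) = 48*h^5 - 26*h^4 + 13*h^3 - 11*h^2 - h - 2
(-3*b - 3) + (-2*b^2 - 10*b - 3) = -2*b^2 - 13*b - 6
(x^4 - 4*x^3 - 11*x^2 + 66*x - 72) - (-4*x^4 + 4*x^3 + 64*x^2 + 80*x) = 5*x^4 - 8*x^3 - 75*x^2 - 14*x - 72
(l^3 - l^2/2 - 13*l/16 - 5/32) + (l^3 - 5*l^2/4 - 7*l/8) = 2*l^3 - 7*l^2/4 - 27*l/16 - 5/32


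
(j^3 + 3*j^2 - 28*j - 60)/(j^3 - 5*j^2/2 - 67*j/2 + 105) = 2*(j + 2)/(2*j - 7)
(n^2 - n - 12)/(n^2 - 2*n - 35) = (-n^2 + n + 12)/(-n^2 + 2*n + 35)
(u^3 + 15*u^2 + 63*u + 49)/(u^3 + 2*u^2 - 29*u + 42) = (u^2 + 8*u + 7)/(u^2 - 5*u + 6)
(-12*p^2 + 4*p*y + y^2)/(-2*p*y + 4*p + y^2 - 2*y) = (6*p + y)/(y - 2)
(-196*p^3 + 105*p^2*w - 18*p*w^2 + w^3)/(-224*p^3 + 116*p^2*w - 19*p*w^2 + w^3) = (7*p - w)/(8*p - w)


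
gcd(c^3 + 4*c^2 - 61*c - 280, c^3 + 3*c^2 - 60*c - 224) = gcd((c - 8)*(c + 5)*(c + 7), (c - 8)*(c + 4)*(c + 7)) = c^2 - c - 56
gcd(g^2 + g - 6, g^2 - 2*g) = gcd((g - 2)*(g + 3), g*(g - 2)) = g - 2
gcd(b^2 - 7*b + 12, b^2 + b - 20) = b - 4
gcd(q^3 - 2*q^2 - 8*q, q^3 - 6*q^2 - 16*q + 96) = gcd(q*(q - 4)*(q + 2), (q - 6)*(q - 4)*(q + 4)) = q - 4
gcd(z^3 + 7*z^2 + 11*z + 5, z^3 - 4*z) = 1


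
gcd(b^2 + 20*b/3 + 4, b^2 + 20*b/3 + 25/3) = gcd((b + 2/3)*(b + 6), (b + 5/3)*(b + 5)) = 1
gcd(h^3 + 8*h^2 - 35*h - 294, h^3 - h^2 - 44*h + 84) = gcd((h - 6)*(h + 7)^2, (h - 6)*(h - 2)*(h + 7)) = h^2 + h - 42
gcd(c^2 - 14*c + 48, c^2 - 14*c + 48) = c^2 - 14*c + 48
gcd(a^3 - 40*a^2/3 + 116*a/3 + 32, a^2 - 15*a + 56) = a - 8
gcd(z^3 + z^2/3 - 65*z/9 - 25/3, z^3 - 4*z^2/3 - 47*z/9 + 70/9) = 1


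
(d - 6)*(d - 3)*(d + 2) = d^3 - 7*d^2 + 36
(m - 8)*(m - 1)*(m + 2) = m^3 - 7*m^2 - 10*m + 16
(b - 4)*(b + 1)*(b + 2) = b^3 - b^2 - 10*b - 8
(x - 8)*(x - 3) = x^2 - 11*x + 24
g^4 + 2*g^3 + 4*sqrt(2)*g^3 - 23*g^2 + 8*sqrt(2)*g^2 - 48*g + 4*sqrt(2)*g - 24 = (g + 1)^2*(g - 2*sqrt(2))*(g + 6*sqrt(2))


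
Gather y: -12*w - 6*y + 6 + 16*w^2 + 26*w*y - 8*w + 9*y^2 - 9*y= 16*w^2 - 20*w + 9*y^2 + y*(26*w - 15) + 6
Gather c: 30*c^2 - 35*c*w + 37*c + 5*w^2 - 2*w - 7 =30*c^2 + c*(37 - 35*w) + 5*w^2 - 2*w - 7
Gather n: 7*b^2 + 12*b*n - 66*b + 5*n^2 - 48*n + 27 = 7*b^2 - 66*b + 5*n^2 + n*(12*b - 48) + 27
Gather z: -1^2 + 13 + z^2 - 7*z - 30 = z^2 - 7*z - 18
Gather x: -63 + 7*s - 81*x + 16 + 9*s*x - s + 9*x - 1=6*s + x*(9*s - 72) - 48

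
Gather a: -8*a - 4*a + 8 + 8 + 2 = 18 - 12*a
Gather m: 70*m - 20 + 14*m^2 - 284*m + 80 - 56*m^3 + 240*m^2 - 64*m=-56*m^3 + 254*m^2 - 278*m + 60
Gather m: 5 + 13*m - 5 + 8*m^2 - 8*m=8*m^2 + 5*m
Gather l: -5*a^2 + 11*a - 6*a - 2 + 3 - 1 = -5*a^2 + 5*a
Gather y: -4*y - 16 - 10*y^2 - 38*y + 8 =-10*y^2 - 42*y - 8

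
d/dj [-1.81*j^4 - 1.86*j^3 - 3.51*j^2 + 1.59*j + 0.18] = -7.24*j^3 - 5.58*j^2 - 7.02*j + 1.59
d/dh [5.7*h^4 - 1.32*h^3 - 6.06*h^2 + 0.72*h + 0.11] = 22.8*h^3 - 3.96*h^2 - 12.12*h + 0.72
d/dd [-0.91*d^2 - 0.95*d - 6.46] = -1.82*d - 0.95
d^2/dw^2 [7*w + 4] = 0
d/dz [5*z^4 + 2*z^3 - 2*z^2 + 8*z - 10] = 20*z^3 + 6*z^2 - 4*z + 8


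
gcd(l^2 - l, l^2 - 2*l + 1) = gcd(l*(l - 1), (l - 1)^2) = l - 1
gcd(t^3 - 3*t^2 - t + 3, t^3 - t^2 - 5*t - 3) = t^2 - 2*t - 3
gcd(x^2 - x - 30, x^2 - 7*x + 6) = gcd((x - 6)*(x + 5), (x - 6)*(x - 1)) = x - 6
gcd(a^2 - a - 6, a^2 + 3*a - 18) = a - 3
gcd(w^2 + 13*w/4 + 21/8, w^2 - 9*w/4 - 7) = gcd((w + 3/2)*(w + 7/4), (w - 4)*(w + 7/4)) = w + 7/4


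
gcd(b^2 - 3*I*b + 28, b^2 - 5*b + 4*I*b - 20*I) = b + 4*I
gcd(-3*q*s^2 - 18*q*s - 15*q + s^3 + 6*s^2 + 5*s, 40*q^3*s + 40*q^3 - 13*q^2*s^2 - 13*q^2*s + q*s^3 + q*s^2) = s + 1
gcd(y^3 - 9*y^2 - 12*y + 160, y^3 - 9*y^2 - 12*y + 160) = y^3 - 9*y^2 - 12*y + 160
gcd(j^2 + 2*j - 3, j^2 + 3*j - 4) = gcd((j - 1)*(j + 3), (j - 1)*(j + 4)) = j - 1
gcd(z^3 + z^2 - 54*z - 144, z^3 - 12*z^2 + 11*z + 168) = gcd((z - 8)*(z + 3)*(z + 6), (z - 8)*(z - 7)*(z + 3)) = z^2 - 5*z - 24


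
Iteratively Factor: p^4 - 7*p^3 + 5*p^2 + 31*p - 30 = (p - 5)*(p^3 - 2*p^2 - 5*p + 6) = (p - 5)*(p + 2)*(p^2 - 4*p + 3) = (p - 5)*(p - 1)*(p + 2)*(p - 3)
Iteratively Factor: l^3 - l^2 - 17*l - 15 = (l - 5)*(l^2 + 4*l + 3) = (l - 5)*(l + 3)*(l + 1)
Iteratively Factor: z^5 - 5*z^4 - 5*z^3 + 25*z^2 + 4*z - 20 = (z + 1)*(z^4 - 6*z^3 + z^2 + 24*z - 20) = (z - 2)*(z + 1)*(z^3 - 4*z^2 - 7*z + 10) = (z - 2)*(z - 1)*(z + 1)*(z^2 - 3*z - 10) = (z - 2)*(z - 1)*(z + 1)*(z + 2)*(z - 5)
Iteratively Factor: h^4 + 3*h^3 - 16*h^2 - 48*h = (h - 4)*(h^3 + 7*h^2 + 12*h) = h*(h - 4)*(h^2 + 7*h + 12) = h*(h - 4)*(h + 3)*(h + 4)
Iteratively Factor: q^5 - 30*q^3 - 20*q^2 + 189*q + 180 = (q + 1)*(q^4 - q^3 - 29*q^2 + 9*q + 180) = (q + 1)*(q + 3)*(q^3 - 4*q^2 - 17*q + 60) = (q - 5)*(q + 1)*(q + 3)*(q^2 + q - 12) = (q - 5)*(q + 1)*(q + 3)*(q + 4)*(q - 3)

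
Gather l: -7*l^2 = -7*l^2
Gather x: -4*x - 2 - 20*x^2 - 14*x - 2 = -20*x^2 - 18*x - 4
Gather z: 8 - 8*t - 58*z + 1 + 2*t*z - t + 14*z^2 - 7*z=-9*t + 14*z^2 + z*(2*t - 65) + 9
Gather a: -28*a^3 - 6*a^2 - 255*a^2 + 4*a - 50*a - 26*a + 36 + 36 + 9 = -28*a^3 - 261*a^2 - 72*a + 81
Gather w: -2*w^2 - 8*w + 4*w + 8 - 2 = -2*w^2 - 4*w + 6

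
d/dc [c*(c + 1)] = 2*c + 1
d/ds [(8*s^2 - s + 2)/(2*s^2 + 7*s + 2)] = 2*(29*s^2 + 12*s - 8)/(4*s^4 + 28*s^3 + 57*s^2 + 28*s + 4)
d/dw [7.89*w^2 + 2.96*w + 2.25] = 15.78*w + 2.96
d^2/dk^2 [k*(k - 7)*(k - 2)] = 6*k - 18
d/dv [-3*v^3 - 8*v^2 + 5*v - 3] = -9*v^2 - 16*v + 5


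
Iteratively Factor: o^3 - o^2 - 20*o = (o)*(o^2 - o - 20) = o*(o - 5)*(o + 4)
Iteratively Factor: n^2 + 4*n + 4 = (n + 2)*(n + 2)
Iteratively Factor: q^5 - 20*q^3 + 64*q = (q - 4)*(q^4 + 4*q^3 - 4*q^2 - 16*q) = (q - 4)*(q + 4)*(q^3 - 4*q) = (q - 4)*(q + 2)*(q + 4)*(q^2 - 2*q) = (q - 4)*(q - 2)*(q + 2)*(q + 4)*(q)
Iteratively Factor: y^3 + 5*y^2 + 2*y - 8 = (y + 4)*(y^2 + y - 2) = (y + 2)*(y + 4)*(y - 1)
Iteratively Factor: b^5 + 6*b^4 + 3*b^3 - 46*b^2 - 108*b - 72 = (b + 2)*(b^4 + 4*b^3 - 5*b^2 - 36*b - 36) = (b + 2)*(b + 3)*(b^3 + b^2 - 8*b - 12) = (b + 2)^2*(b + 3)*(b^2 - b - 6) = (b + 2)^3*(b + 3)*(b - 3)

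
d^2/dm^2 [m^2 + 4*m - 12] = 2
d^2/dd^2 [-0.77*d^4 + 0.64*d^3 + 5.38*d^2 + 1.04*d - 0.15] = -9.24*d^2 + 3.84*d + 10.76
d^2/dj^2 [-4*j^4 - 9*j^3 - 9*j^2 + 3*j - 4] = -48*j^2 - 54*j - 18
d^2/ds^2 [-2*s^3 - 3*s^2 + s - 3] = -12*s - 6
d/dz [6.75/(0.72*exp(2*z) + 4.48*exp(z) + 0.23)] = (-9.72*exp(z) - 30.24)*exp(z)/(0.72*exp(2*z) + 4.48*exp(z) + 0.23)^2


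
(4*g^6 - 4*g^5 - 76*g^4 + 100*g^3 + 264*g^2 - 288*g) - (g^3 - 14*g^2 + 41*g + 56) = 4*g^6 - 4*g^5 - 76*g^4 + 99*g^3 + 278*g^2 - 329*g - 56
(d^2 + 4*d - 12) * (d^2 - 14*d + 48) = d^4 - 10*d^3 - 20*d^2 + 360*d - 576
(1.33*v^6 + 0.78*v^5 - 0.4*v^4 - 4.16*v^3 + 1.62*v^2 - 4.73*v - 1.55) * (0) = 0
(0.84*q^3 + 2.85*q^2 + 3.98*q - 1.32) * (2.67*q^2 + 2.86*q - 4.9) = 2.2428*q^5 + 10.0119*q^4 + 14.6616*q^3 - 6.1066*q^2 - 23.2772*q + 6.468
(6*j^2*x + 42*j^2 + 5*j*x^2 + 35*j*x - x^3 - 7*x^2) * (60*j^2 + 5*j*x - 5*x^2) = 360*j^4*x + 2520*j^4 + 330*j^3*x^2 + 2310*j^3*x - 65*j^2*x^3 - 455*j^2*x^2 - 30*j*x^4 - 210*j*x^3 + 5*x^5 + 35*x^4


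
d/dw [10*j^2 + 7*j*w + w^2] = 7*j + 2*w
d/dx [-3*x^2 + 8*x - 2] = 8 - 6*x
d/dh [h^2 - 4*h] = 2*h - 4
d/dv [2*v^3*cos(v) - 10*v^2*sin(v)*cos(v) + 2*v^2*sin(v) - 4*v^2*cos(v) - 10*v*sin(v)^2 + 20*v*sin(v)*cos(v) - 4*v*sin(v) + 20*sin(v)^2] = -2*v^3*sin(v) + 4*v^2*sin(v) + 8*v^2*cos(v) - 10*v^2*cos(2*v) + 4*v*sin(v) - 12*v*cos(v) + 20*sqrt(2)*v*cos(2*v + pi/4) - 4*sin(v) + 30*sin(2*v) + 5*cos(2*v) - 5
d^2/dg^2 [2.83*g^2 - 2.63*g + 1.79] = 5.66000000000000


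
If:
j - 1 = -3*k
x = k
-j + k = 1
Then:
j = -1/2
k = 1/2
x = 1/2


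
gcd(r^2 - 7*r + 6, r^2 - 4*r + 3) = r - 1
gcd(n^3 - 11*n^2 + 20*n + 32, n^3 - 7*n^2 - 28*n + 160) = n^2 - 12*n + 32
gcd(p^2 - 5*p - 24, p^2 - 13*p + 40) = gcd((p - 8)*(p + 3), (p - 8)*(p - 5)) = p - 8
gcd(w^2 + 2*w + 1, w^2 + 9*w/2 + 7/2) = w + 1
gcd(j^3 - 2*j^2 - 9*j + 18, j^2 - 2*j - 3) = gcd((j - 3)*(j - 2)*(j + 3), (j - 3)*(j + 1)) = j - 3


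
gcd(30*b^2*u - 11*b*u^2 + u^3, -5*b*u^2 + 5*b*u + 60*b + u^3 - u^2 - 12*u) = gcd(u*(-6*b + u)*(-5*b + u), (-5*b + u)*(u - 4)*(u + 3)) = -5*b + u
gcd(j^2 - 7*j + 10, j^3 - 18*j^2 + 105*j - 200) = j - 5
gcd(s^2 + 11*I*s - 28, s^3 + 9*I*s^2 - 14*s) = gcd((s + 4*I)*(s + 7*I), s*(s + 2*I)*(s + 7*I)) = s + 7*I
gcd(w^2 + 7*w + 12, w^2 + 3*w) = w + 3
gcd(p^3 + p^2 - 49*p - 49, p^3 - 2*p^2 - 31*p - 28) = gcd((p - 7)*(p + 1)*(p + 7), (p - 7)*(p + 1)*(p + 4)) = p^2 - 6*p - 7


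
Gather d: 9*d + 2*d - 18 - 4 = 11*d - 22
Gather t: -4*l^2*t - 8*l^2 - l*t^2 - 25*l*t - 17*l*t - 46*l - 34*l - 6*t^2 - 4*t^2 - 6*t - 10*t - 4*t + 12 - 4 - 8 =-8*l^2 - 80*l + t^2*(-l - 10) + t*(-4*l^2 - 42*l - 20)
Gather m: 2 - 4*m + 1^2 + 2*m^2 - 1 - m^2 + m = m^2 - 3*m + 2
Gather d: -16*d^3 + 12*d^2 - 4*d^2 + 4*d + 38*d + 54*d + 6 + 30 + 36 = -16*d^3 + 8*d^2 + 96*d + 72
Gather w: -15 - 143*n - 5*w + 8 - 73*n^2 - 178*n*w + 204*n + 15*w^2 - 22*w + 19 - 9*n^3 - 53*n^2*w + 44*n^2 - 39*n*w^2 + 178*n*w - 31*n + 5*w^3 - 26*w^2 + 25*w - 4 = -9*n^3 - 29*n^2 + 30*n + 5*w^3 + w^2*(-39*n - 11) + w*(-53*n^2 - 2) + 8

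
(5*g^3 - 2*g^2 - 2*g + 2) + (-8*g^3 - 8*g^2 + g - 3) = -3*g^3 - 10*g^2 - g - 1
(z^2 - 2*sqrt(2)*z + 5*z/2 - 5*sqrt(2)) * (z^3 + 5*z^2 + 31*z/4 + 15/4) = z^5 - 2*sqrt(2)*z^4 + 15*z^4/2 - 15*sqrt(2)*z^3 + 81*z^3/4 - 81*sqrt(2)*z^2/2 + 185*z^2/8 - 185*sqrt(2)*z/4 + 75*z/8 - 75*sqrt(2)/4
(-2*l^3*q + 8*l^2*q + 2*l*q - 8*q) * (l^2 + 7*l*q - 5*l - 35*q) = -2*l^5*q - 14*l^4*q^2 + 18*l^4*q + 126*l^3*q^2 - 38*l^3*q - 266*l^2*q^2 - 18*l^2*q - 126*l*q^2 + 40*l*q + 280*q^2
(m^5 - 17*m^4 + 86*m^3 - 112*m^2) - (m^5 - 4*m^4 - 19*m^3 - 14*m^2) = -13*m^4 + 105*m^3 - 98*m^2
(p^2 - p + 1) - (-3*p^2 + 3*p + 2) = 4*p^2 - 4*p - 1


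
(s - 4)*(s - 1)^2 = s^3 - 6*s^2 + 9*s - 4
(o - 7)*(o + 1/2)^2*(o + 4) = o^4 - 2*o^3 - 123*o^2/4 - 115*o/4 - 7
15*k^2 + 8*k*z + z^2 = (3*k + z)*(5*k + z)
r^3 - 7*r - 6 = (r - 3)*(r + 1)*(r + 2)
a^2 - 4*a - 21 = (a - 7)*(a + 3)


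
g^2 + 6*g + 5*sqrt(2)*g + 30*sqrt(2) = (g + 6)*(g + 5*sqrt(2))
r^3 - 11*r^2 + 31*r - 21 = (r - 7)*(r - 3)*(r - 1)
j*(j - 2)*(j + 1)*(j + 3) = j^4 + 2*j^3 - 5*j^2 - 6*j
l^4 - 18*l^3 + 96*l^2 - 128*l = l*(l - 8)^2*(l - 2)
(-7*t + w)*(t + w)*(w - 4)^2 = -7*t^2*w^2 + 56*t^2*w - 112*t^2 - 6*t*w^3 + 48*t*w^2 - 96*t*w + w^4 - 8*w^3 + 16*w^2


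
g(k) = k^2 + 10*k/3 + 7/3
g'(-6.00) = -8.67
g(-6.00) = 18.33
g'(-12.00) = -20.67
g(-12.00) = 106.33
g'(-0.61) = 2.11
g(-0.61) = 0.67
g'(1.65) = 6.63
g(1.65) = 10.56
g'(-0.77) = 1.79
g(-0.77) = 0.36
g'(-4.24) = -5.15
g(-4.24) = 6.18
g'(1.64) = 6.61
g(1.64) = 10.49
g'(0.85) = 5.03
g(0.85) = 5.89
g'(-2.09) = -0.85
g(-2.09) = -0.27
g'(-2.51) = -1.69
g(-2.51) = 0.27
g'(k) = 2*k + 10/3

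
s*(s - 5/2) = s^2 - 5*s/2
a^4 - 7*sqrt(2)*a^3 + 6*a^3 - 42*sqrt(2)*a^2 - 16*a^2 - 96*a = a*(a + 6)*(a - 8*sqrt(2))*(a + sqrt(2))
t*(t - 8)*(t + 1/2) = t^3 - 15*t^2/2 - 4*t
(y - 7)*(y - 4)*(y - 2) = y^3 - 13*y^2 + 50*y - 56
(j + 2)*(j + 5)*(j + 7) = j^3 + 14*j^2 + 59*j + 70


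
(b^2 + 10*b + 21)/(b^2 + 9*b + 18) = (b + 7)/(b + 6)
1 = 1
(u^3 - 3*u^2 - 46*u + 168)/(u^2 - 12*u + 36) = (u^2 + 3*u - 28)/(u - 6)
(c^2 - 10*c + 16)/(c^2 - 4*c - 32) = (c - 2)/(c + 4)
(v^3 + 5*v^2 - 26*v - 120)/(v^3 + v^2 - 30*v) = (v + 4)/v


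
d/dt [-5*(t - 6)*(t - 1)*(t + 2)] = -15*t^2 + 50*t + 40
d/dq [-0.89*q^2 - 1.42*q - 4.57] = -1.78*q - 1.42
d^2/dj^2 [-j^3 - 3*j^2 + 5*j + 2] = -6*j - 6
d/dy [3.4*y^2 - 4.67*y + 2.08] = 6.8*y - 4.67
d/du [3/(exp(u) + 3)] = -3*exp(u)/(exp(u) + 3)^2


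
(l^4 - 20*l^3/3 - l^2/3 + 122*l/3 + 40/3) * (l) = l^5 - 20*l^4/3 - l^3/3 + 122*l^2/3 + 40*l/3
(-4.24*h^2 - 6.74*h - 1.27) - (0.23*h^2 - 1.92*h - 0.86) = -4.47*h^2 - 4.82*h - 0.41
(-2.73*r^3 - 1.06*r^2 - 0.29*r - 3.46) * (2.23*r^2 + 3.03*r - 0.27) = -6.0879*r^5 - 10.6357*r^4 - 3.1214*r^3 - 8.3083*r^2 - 10.4055*r + 0.9342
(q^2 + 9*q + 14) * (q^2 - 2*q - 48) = q^4 + 7*q^3 - 52*q^2 - 460*q - 672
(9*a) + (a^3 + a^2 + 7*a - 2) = a^3 + a^2 + 16*a - 2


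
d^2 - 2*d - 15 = (d - 5)*(d + 3)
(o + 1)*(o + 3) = o^2 + 4*o + 3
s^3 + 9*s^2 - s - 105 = (s - 3)*(s + 5)*(s + 7)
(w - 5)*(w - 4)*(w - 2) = w^3 - 11*w^2 + 38*w - 40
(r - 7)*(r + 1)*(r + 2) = r^3 - 4*r^2 - 19*r - 14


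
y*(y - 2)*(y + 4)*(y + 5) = y^4 + 7*y^3 + 2*y^2 - 40*y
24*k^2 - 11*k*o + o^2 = (-8*k + o)*(-3*k + o)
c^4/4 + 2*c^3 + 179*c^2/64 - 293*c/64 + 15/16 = (c/4 + 1)*(c - 3/4)*(c - 1/4)*(c + 5)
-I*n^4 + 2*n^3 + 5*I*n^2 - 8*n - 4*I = (n - 2)*(n + 2)*(n + I)*(-I*n + 1)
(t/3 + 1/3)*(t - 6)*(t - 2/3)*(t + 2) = t^4/3 - 11*t^3/9 - 14*t^2/3 - 4*t/9 + 8/3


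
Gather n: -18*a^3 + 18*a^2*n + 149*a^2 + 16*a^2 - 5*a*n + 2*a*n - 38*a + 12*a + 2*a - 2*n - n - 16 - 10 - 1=-18*a^3 + 165*a^2 - 24*a + n*(18*a^2 - 3*a - 3) - 27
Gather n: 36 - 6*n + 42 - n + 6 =84 - 7*n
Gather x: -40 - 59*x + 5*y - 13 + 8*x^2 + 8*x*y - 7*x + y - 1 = 8*x^2 + x*(8*y - 66) + 6*y - 54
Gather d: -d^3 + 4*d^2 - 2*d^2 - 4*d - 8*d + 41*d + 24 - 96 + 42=-d^3 + 2*d^2 + 29*d - 30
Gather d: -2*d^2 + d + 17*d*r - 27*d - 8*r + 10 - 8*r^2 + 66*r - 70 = -2*d^2 + d*(17*r - 26) - 8*r^2 + 58*r - 60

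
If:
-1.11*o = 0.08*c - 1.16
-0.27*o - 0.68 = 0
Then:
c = 49.44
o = -2.52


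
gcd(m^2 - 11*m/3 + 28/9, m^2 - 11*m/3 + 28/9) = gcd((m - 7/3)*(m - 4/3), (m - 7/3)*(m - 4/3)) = m^2 - 11*m/3 + 28/9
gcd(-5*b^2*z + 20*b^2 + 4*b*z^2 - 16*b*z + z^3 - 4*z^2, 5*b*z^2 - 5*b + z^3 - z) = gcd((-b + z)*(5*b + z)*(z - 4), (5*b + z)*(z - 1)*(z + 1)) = 5*b + z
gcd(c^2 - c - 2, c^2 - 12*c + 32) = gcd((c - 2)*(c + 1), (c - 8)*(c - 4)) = 1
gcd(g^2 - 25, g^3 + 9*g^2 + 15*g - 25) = g + 5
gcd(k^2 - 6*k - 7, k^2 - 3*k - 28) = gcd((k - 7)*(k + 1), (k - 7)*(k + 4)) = k - 7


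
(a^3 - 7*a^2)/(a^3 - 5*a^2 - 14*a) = a/(a + 2)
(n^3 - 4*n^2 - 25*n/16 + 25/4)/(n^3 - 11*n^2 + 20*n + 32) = (n^2 - 25/16)/(n^2 - 7*n - 8)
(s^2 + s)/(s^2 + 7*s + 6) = s/(s + 6)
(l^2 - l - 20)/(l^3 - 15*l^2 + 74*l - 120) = (l + 4)/(l^2 - 10*l + 24)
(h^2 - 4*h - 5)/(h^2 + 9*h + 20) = (h^2 - 4*h - 5)/(h^2 + 9*h + 20)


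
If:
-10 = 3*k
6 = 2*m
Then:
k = -10/3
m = 3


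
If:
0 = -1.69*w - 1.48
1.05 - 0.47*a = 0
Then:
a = 2.23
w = -0.88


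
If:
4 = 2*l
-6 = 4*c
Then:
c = -3/2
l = 2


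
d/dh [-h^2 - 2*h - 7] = -2*h - 2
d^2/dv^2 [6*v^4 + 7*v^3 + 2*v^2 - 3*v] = 72*v^2 + 42*v + 4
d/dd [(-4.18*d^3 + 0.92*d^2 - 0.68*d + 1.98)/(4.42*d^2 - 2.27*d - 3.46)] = (-18.4756*d^4 + 18.9772*d^3 + 44.3056*d^2 - 23.8696*d + 6.8474)/(19.5364*d^4 - 20.0668*d^3 - 25.4335*d^2 + 15.7084*d + 11.9716)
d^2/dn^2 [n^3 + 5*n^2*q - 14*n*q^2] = 6*n + 10*q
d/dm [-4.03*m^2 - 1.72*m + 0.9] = -8.06*m - 1.72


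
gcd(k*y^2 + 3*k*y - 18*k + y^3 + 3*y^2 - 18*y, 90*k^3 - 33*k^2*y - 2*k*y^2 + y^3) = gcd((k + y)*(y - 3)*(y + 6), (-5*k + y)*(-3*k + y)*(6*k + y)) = 1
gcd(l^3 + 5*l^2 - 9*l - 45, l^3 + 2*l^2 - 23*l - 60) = l + 3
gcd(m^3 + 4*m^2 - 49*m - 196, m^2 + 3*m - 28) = m + 7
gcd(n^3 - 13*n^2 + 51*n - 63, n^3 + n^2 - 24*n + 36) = n - 3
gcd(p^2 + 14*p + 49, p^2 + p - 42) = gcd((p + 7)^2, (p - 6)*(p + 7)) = p + 7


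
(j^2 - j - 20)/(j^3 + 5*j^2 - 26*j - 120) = 1/(j + 6)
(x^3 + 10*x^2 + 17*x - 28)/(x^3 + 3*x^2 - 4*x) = (x + 7)/x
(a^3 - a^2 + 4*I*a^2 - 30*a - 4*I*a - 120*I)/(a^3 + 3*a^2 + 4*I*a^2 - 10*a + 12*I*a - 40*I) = (a - 6)/(a - 2)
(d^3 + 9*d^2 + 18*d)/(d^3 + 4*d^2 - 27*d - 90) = d/(d - 5)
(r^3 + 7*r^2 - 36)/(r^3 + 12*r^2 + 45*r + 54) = (r - 2)/(r + 3)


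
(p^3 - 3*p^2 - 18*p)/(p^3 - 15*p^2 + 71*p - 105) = p*(p^2 - 3*p - 18)/(p^3 - 15*p^2 + 71*p - 105)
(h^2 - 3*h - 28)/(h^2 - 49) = (h + 4)/(h + 7)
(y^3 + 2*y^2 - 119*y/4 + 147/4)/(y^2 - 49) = (y^2 - 5*y + 21/4)/(y - 7)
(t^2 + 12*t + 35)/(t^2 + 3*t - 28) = (t + 5)/(t - 4)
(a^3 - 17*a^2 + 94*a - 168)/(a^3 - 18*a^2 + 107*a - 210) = (a - 4)/(a - 5)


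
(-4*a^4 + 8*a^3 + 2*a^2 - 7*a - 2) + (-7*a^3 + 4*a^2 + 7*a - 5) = -4*a^4 + a^3 + 6*a^2 - 7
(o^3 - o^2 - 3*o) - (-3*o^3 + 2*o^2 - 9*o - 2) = 4*o^3 - 3*o^2 + 6*o + 2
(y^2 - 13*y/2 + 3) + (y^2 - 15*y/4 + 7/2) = 2*y^2 - 41*y/4 + 13/2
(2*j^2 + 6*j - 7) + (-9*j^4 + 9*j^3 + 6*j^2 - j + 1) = -9*j^4 + 9*j^3 + 8*j^2 + 5*j - 6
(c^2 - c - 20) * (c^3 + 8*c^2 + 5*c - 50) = c^5 + 7*c^4 - 23*c^3 - 215*c^2 - 50*c + 1000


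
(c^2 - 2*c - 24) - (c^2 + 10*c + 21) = -12*c - 45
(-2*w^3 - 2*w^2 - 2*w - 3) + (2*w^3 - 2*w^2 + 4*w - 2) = -4*w^2 + 2*w - 5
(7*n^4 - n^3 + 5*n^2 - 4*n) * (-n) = -7*n^5 + n^4 - 5*n^3 + 4*n^2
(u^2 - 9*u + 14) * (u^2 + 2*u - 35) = u^4 - 7*u^3 - 39*u^2 + 343*u - 490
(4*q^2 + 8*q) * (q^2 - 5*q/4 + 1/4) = 4*q^4 + 3*q^3 - 9*q^2 + 2*q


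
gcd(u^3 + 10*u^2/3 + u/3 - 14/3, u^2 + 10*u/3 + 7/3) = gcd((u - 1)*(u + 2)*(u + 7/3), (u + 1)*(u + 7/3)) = u + 7/3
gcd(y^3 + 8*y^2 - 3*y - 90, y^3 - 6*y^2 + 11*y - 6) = y - 3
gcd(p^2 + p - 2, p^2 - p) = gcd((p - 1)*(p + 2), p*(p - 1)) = p - 1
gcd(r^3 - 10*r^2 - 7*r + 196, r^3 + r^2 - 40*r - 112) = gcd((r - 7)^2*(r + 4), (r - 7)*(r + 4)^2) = r^2 - 3*r - 28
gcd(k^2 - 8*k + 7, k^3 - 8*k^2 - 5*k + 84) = k - 7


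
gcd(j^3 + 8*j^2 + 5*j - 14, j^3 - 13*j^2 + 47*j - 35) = j - 1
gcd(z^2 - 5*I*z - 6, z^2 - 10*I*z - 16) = z - 2*I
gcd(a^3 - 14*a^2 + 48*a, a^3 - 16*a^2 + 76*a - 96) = a^2 - 14*a + 48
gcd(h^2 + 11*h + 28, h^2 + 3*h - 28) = h + 7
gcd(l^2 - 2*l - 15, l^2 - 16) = 1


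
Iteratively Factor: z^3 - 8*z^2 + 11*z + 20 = (z - 5)*(z^2 - 3*z - 4) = (z - 5)*(z + 1)*(z - 4)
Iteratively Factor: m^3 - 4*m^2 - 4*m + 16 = (m + 2)*(m^2 - 6*m + 8) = (m - 2)*(m + 2)*(m - 4)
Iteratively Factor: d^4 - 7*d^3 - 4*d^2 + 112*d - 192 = (d - 4)*(d^3 - 3*d^2 - 16*d + 48) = (d - 4)*(d + 4)*(d^2 - 7*d + 12) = (d - 4)*(d - 3)*(d + 4)*(d - 4)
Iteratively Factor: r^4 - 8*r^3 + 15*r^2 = (r)*(r^3 - 8*r^2 + 15*r) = r*(r - 5)*(r^2 - 3*r) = r^2*(r - 5)*(r - 3)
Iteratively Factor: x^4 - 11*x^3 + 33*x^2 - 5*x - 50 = (x - 5)*(x^3 - 6*x^2 + 3*x + 10) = (x - 5)*(x - 2)*(x^2 - 4*x - 5) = (x - 5)*(x - 2)*(x + 1)*(x - 5)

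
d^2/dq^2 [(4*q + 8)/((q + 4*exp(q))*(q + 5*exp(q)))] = 4*(2*(q + 2)*(q + 4*exp(q))^2*(5*exp(q) + 1)^2 + 2*(q + 2)*(q + 4*exp(q))*(q + 5*exp(q))*(4*exp(q) + 1)*(5*exp(q) + 1) + 2*(q + 2)*(q + 5*exp(q))^2*(4*exp(q) + 1)^2 - (q + 4*exp(q))^2*(q + 5*exp(q))*(5*(q + 2)*exp(q) + 10*exp(q) + 2) - 2*(q + 4*exp(q))*(q + 5*exp(q))^2*(2*(q + 2)*exp(q) + 4*exp(q) + 1))/((q + 4*exp(q))^3*(q + 5*exp(q))^3)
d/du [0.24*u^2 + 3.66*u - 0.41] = 0.48*u + 3.66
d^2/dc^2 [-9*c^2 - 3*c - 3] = -18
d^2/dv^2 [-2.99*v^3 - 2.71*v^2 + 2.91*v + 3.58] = -17.94*v - 5.42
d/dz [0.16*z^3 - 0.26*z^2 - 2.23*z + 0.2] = 0.48*z^2 - 0.52*z - 2.23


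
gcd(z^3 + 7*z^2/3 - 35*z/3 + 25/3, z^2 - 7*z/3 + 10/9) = z - 5/3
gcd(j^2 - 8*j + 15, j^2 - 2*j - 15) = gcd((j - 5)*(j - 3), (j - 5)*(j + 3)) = j - 5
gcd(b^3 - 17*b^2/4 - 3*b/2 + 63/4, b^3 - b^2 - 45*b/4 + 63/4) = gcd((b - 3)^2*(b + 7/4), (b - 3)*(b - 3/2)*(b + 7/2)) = b - 3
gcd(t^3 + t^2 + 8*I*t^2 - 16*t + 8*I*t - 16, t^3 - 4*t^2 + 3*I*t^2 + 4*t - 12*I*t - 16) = t + 4*I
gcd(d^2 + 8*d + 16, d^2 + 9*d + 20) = d + 4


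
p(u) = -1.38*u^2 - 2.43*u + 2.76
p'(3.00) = -10.71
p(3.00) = -16.95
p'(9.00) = -27.27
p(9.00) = -130.89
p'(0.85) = -4.78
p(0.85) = -0.30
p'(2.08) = -8.17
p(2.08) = -8.26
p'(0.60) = -4.09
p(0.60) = 0.81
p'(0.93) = -5.00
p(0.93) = -0.69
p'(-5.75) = 13.44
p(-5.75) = -28.89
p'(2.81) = -10.19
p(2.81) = -14.96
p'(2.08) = -8.17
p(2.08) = -8.26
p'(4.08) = -13.69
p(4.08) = -30.13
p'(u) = -2.76*u - 2.43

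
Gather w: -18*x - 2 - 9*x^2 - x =-9*x^2 - 19*x - 2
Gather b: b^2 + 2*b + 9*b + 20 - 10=b^2 + 11*b + 10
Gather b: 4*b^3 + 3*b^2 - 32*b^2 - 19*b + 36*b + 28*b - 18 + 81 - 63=4*b^3 - 29*b^2 + 45*b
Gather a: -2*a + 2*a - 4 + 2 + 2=0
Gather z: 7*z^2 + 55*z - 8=7*z^2 + 55*z - 8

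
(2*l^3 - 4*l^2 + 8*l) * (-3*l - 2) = -6*l^4 + 8*l^3 - 16*l^2 - 16*l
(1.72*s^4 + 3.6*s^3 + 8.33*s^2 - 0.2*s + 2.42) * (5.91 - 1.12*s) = -1.9264*s^5 + 6.1332*s^4 + 11.9464*s^3 + 49.4543*s^2 - 3.8924*s + 14.3022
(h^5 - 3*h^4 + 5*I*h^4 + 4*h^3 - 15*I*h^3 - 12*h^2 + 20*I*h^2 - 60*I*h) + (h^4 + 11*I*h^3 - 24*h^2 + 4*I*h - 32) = h^5 - 2*h^4 + 5*I*h^4 + 4*h^3 - 4*I*h^3 - 36*h^2 + 20*I*h^2 - 56*I*h - 32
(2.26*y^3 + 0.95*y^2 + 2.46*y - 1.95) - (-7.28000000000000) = 2.26*y^3 + 0.95*y^2 + 2.46*y + 5.33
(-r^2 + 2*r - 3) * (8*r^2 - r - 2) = -8*r^4 + 17*r^3 - 24*r^2 - r + 6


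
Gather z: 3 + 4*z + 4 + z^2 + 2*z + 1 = z^2 + 6*z + 8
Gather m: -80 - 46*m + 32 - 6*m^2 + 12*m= -6*m^2 - 34*m - 48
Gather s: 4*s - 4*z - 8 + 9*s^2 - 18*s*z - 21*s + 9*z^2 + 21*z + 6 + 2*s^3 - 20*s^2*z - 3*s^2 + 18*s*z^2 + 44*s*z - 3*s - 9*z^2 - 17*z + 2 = 2*s^3 + s^2*(6 - 20*z) + s*(18*z^2 + 26*z - 20)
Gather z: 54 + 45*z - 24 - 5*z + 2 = 40*z + 32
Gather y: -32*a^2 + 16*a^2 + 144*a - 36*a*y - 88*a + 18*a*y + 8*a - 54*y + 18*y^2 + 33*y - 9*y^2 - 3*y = -16*a^2 + 64*a + 9*y^2 + y*(-18*a - 24)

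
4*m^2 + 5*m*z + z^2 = (m + z)*(4*m + z)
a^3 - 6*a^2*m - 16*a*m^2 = a*(a - 8*m)*(a + 2*m)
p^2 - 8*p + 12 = (p - 6)*(p - 2)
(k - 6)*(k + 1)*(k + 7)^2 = k^4 + 9*k^3 - 27*k^2 - 329*k - 294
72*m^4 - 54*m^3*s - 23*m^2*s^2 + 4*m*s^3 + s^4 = (-4*m + s)*(-m + s)*(3*m + s)*(6*m + s)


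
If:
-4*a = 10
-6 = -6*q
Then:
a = -5/2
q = 1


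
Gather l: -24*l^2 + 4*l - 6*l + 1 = -24*l^2 - 2*l + 1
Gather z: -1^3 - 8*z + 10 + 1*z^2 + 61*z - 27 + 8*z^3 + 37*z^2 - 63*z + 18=8*z^3 + 38*z^2 - 10*z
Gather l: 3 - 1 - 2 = 0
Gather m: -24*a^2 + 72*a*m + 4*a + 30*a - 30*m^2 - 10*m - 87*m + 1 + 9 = -24*a^2 + 34*a - 30*m^2 + m*(72*a - 97) + 10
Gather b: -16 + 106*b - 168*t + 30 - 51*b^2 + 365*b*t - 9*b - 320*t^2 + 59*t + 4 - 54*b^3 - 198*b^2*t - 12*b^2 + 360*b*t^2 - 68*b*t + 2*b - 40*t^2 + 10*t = -54*b^3 + b^2*(-198*t - 63) + b*(360*t^2 + 297*t + 99) - 360*t^2 - 99*t + 18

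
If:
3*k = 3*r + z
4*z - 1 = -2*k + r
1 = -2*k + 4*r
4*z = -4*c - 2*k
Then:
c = -23/60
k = 17/30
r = 8/15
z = 1/10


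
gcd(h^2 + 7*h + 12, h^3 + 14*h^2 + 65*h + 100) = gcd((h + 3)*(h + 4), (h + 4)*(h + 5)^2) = h + 4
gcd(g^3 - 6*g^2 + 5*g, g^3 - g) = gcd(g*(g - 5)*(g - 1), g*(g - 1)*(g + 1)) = g^2 - g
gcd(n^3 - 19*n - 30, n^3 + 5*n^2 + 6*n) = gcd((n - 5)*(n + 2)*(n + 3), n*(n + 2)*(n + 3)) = n^2 + 5*n + 6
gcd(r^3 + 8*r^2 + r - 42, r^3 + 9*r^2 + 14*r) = r + 7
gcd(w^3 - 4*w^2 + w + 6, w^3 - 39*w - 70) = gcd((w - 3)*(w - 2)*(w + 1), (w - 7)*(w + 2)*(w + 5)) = 1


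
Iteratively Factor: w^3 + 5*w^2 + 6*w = (w)*(w^2 + 5*w + 6) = w*(w + 2)*(w + 3)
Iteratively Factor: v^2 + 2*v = (v + 2)*(v)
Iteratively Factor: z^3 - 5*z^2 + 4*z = (z - 1)*(z^2 - 4*z) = z*(z - 1)*(z - 4)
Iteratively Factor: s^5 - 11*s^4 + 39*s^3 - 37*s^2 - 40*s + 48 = (s - 4)*(s^4 - 7*s^3 + 11*s^2 + 7*s - 12) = (s - 4)*(s - 1)*(s^3 - 6*s^2 + 5*s + 12) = (s - 4)^2*(s - 1)*(s^2 - 2*s - 3) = (s - 4)^2*(s - 1)*(s + 1)*(s - 3)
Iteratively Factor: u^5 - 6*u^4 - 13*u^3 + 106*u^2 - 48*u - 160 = (u + 4)*(u^4 - 10*u^3 + 27*u^2 - 2*u - 40) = (u + 1)*(u + 4)*(u^3 - 11*u^2 + 38*u - 40) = (u - 2)*(u + 1)*(u + 4)*(u^2 - 9*u + 20) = (u - 4)*(u - 2)*(u + 1)*(u + 4)*(u - 5)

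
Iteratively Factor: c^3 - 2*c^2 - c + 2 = (c - 2)*(c^2 - 1) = (c - 2)*(c + 1)*(c - 1)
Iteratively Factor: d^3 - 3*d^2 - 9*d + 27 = (d + 3)*(d^2 - 6*d + 9) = (d - 3)*(d + 3)*(d - 3)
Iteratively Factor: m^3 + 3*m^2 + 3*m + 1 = (m + 1)*(m^2 + 2*m + 1) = (m + 1)^2*(m + 1)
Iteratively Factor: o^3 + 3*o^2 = (o + 3)*(o^2) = o*(o + 3)*(o)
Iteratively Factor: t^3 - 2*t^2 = (t - 2)*(t^2) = t*(t - 2)*(t)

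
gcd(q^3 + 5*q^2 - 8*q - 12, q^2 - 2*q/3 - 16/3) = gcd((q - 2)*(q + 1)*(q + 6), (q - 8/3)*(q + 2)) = 1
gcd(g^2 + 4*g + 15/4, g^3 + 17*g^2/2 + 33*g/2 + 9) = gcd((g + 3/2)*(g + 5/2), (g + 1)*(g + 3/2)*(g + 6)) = g + 3/2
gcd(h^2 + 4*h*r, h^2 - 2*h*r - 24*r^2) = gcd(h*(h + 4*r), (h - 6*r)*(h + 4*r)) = h + 4*r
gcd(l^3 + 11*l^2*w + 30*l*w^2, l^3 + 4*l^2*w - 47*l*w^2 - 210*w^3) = l^2 + 11*l*w + 30*w^2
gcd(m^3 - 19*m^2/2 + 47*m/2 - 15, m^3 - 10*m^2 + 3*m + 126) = m - 6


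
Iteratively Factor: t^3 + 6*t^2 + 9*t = (t + 3)*(t^2 + 3*t) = t*(t + 3)*(t + 3)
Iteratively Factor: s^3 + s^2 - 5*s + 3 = (s - 1)*(s^2 + 2*s - 3) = (s - 1)^2*(s + 3)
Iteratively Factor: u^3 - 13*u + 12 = (u - 3)*(u^2 + 3*u - 4) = (u - 3)*(u + 4)*(u - 1)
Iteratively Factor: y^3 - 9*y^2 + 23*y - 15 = (y - 3)*(y^2 - 6*y + 5) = (y - 3)*(y - 1)*(y - 5)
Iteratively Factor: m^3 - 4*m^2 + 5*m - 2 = (m - 1)*(m^2 - 3*m + 2) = (m - 1)^2*(m - 2)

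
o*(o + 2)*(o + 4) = o^3 + 6*o^2 + 8*o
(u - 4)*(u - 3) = u^2 - 7*u + 12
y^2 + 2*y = y*(y + 2)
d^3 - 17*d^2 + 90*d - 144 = (d - 8)*(d - 6)*(d - 3)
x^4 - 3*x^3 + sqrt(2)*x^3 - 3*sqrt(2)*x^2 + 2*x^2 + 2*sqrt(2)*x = x*(x - 2)*(x - 1)*(x + sqrt(2))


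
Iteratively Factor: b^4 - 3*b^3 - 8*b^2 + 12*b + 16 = (b - 4)*(b^3 + b^2 - 4*b - 4) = (b - 4)*(b - 2)*(b^2 + 3*b + 2) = (b - 4)*(b - 2)*(b + 2)*(b + 1)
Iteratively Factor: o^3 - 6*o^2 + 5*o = (o - 1)*(o^2 - 5*o) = o*(o - 1)*(o - 5)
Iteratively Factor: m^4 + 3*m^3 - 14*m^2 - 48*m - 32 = (m + 1)*(m^3 + 2*m^2 - 16*m - 32) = (m + 1)*(m + 2)*(m^2 - 16) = (m - 4)*(m + 1)*(m + 2)*(m + 4)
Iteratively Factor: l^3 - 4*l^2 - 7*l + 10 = (l - 5)*(l^2 + l - 2) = (l - 5)*(l - 1)*(l + 2)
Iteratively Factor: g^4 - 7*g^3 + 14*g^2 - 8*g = (g - 2)*(g^3 - 5*g^2 + 4*g) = (g - 2)*(g - 1)*(g^2 - 4*g) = g*(g - 2)*(g - 1)*(g - 4)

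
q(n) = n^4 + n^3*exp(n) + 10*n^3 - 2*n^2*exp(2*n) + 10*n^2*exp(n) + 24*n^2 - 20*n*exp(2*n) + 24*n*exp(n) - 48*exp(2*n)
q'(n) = n^3*exp(n) + 4*n^3 - 4*n^2*exp(2*n) + 13*n^2*exp(n) + 30*n^2 - 44*n*exp(2*n) + 44*n*exp(n) + 48*n - 116*exp(2*n) + 24*exp(n)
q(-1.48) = 19.93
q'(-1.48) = -25.00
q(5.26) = -7617595.74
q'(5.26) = -16824513.49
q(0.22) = -73.05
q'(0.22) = -140.63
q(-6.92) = 128.62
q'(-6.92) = -221.05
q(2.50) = -14371.63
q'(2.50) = -34069.07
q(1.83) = -2874.32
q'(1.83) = -6983.61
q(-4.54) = -16.21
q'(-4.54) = 26.11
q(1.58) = -1563.87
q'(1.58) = -3810.93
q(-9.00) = 1214.98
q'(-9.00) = -918.01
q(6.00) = -38766361.21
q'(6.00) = -84889145.92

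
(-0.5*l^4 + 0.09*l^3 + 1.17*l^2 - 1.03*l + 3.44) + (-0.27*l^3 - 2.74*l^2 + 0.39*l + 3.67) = -0.5*l^4 - 0.18*l^3 - 1.57*l^2 - 0.64*l + 7.11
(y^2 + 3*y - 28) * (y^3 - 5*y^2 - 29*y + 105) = y^5 - 2*y^4 - 72*y^3 + 158*y^2 + 1127*y - 2940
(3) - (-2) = 5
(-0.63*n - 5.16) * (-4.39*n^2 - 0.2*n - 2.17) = 2.7657*n^3 + 22.7784*n^2 + 2.3991*n + 11.1972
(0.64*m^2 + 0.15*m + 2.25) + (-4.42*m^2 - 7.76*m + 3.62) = -3.78*m^2 - 7.61*m + 5.87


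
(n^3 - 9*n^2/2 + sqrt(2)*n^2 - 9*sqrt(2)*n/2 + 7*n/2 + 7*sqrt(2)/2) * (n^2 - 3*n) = n^5 - 15*n^4/2 + sqrt(2)*n^4 - 15*sqrt(2)*n^3/2 + 17*n^3 - 21*n^2/2 + 17*sqrt(2)*n^2 - 21*sqrt(2)*n/2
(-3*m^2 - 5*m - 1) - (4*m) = -3*m^2 - 9*m - 1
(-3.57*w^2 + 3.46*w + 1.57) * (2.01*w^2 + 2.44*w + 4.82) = -7.1757*w^4 - 1.7562*w^3 - 5.6093*w^2 + 20.508*w + 7.5674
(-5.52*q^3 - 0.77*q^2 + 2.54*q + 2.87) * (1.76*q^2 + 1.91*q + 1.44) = -9.7152*q^5 - 11.8984*q^4 - 4.9491*q^3 + 8.7938*q^2 + 9.1393*q + 4.1328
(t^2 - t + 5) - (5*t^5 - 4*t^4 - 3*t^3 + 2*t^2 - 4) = -5*t^5 + 4*t^4 + 3*t^3 - t^2 - t + 9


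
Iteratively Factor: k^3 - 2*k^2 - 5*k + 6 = (k - 3)*(k^2 + k - 2) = (k - 3)*(k + 2)*(k - 1)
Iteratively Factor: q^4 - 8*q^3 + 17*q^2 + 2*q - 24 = (q - 4)*(q^3 - 4*q^2 + q + 6) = (q - 4)*(q + 1)*(q^2 - 5*q + 6) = (q - 4)*(q - 3)*(q + 1)*(q - 2)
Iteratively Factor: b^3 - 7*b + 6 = (b + 3)*(b^2 - 3*b + 2) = (b - 1)*(b + 3)*(b - 2)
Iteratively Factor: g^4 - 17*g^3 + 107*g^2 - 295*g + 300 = (g - 5)*(g^3 - 12*g^2 + 47*g - 60) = (g - 5)*(g - 4)*(g^2 - 8*g + 15) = (g - 5)^2*(g - 4)*(g - 3)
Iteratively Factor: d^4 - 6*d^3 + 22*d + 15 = (d + 1)*(d^3 - 7*d^2 + 7*d + 15) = (d + 1)^2*(d^2 - 8*d + 15) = (d - 5)*(d + 1)^2*(d - 3)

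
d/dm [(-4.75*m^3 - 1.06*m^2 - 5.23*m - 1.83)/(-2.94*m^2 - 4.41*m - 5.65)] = (13.965*m^4 + 41.895*m^3 + 69.8109*m^2 + 1.2176*m + 21.4792)/(8.6436*m^4 + 25.9308*m^3 + 52.6701*m^2 + 49.833*m + 31.9225)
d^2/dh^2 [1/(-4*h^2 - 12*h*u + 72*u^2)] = (h^2 + 3*h*u - 18*u^2 - (2*h + 3*u)^2)/(2*(h^2 + 3*h*u - 18*u^2)^3)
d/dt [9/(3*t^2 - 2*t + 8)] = 18*(1 - 3*t)/(3*t^2 - 2*t + 8)^2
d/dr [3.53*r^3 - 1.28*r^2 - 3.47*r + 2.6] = 10.59*r^2 - 2.56*r - 3.47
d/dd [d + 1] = 1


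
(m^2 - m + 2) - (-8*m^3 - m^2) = 8*m^3 + 2*m^2 - m + 2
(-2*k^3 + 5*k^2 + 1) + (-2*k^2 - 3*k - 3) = -2*k^3 + 3*k^2 - 3*k - 2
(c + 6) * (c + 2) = c^2 + 8*c + 12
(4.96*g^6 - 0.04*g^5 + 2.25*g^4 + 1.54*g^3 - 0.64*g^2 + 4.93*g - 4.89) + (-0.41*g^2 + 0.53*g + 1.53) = 4.96*g^6 - 0.04*g^5 + 2.25*g^4 + 1.54*g^3 - 1.05*g^2 + 5.46*g - 3.36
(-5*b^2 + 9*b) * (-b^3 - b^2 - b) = 5*b^5 - 4*b^4 - 4*b^3 - 9*b^2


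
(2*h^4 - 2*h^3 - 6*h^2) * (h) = 2*h^5 - 2*h^4 - 6*h^3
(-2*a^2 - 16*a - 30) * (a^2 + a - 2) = -2*a^4 - 18*a^3 - 42*a^2 + 2*a + 60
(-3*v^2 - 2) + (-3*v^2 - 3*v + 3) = -6*v^2 - 3*v + 1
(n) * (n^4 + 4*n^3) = n^5 + 4*n^4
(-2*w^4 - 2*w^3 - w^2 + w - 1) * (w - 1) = -2*w^5 + w^3 + 2*w^2 - 2*w + 1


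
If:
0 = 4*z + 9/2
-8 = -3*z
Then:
No Solution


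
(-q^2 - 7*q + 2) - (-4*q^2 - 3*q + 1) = 3*q^2 - 4*q + 1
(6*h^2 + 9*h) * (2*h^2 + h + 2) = 12*h^4 + 24*h^3 + 21*h^2 + 18*h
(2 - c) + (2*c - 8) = c - 6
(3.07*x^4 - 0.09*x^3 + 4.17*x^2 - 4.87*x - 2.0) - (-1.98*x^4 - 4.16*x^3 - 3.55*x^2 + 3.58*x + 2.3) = 5.05*x^4 + 4.07*x^3 + 7.72*x^2 - 8.45*x - 4.3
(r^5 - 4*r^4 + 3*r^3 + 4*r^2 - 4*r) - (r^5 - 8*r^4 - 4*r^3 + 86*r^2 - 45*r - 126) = 4*r^4 + 7*r^3 - 82*r^2 + 41*r + 126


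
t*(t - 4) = t^2 - 4*t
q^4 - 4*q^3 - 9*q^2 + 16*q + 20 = (q - 5)*(q - 2)*(q + 1)*(q + 2)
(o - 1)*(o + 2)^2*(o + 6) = o^4 + 9*o^3 + 18*o^2 - 4*o - 24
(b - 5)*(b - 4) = b^2 - 9*b + 20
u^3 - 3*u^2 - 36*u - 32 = (u - 8)*(u + 1)*(u + 4)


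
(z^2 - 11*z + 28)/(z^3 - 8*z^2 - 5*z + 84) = 1/(z + 3)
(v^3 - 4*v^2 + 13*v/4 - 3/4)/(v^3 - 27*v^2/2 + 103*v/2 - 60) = (4*v^2 - 4*v + 1)/(2*(2*v^2 - 21*v + 40))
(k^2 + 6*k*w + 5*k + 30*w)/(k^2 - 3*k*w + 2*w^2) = (k^2 + 6*k*w + 5*k + 30*w)/(k^2 - 3*k*w + 2*w^2)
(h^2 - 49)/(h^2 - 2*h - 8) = (49 - h^2)/(-h^2 + 2*h + 8)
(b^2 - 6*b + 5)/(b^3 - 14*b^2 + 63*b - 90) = (b - 1)/(b^2 - 9*b + 18)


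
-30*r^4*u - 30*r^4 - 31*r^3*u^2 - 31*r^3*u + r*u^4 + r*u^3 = (-6*r + u)*(r + u)*(5*r + u)*(r*u + r)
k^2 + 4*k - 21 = (k - 3)*(k + 7)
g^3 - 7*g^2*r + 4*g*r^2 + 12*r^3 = (g - 6*r)*(g - 2*r)*(g + r)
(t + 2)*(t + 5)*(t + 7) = t^3 + 14*t^2 + 59*t + 70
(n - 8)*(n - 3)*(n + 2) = n^3 - 9*n^2 + 2*n + 48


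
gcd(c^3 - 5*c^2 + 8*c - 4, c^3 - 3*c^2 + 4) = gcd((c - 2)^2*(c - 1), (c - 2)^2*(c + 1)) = c^2 - 4*c + 4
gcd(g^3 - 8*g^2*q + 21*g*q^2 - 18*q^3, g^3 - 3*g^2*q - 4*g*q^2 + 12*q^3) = g^2 - 5*g*q + 6*q^2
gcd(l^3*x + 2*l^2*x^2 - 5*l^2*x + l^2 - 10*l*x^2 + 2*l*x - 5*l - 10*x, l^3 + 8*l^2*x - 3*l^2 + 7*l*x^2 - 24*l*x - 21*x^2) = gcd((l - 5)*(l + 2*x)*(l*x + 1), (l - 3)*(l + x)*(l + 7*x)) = 1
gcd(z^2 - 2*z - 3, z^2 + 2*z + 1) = z + 1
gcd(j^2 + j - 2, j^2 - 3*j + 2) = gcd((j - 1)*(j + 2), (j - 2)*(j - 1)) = j - 1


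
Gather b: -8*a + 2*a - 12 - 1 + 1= -6*a - 12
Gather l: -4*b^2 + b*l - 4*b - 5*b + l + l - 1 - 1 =-4*b^2 - 9*b + l*(b + 2) - 2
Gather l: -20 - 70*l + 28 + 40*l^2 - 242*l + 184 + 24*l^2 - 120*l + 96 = 64*l^2 - 432*l + 288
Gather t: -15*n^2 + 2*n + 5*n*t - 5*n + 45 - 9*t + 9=-15*n^2 - 3*n + t*(5*n - 9) + 54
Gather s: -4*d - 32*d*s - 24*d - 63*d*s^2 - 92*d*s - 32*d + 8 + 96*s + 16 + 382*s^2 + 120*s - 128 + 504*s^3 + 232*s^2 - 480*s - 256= -60*d + 504*s^3 + s^2*(614 - 63*d) + s*(-124*d - 264) - 360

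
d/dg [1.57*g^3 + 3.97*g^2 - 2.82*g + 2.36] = 4.71*g^2 + 7.94*g - 2.82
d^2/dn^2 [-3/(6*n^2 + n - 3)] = 6*(36*n^2 + 6*n - (12*n + 1)^2 - 18)/(6*n^2 + n - 3)^3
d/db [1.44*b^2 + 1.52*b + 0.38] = 2.88*b + 1.52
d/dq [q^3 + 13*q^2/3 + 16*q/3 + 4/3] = 3*q^2 + 26*q/3 + 16/3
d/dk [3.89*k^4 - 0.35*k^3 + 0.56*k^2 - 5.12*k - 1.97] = 15.56*k^3 - 1.05*k^2 + 1.12*k - 5.12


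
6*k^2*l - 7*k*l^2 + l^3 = l*(-6*k + l)*(-k + l)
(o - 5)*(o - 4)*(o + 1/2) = o^3 - 17*o^2/2 + 31*o/2 + 10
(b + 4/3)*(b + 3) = b^2 + 13*b/3 + 4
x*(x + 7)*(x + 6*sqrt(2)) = x^3 + 7*x^2 + 6*sqrt(2)*x^2 + 42*sqrt(2)*x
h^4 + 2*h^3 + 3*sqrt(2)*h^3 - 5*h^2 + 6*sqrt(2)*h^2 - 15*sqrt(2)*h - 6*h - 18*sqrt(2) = (h - 2)*(h + 1)*(h + 3)*(h + 3*sqrt(2))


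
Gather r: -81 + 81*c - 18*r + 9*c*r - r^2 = 81*c - r^2 + r*(9*c - 18) - 81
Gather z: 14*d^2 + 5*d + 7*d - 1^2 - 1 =14*d^2 + 12*d - 2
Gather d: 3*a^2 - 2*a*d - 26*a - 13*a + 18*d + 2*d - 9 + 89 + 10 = 3*a^2 - 39*a + d*(20 - 2*a) + 90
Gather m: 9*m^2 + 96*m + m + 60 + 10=9*m^2 + 97*m + 70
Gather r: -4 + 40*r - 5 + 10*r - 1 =50*r - 10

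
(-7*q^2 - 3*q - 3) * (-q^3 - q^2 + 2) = 7*q^5 + 10*q^4 + 6*q^3 - 11*q^2 - 6*q - 6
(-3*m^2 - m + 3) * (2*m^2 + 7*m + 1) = -6*m^4 - 23*m^3 - 4*m^2 + 20*m + 3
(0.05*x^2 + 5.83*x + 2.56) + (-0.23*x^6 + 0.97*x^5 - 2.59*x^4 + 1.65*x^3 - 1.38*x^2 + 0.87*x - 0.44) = -0.23*x^6 + 0.97*x^5 - 2.59*x^4 + 1.65*x^3 - 1.33*x^2 + 6.7*x + 2.12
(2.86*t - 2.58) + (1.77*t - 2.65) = 4.63*t - 5.23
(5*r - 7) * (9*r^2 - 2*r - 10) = 45*r^3 - 73*r^2 - 36*r + 70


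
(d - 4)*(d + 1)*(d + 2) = d^3 - d^2 - 10*d - 8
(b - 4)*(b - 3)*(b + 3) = b^3 - 4*b^2 - 9*b + 36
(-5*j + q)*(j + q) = -5*j^2 - 4*j*q + q^2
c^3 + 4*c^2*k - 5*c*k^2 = c*(c - k)*(c + 5*k)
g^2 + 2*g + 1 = (g + 1)^2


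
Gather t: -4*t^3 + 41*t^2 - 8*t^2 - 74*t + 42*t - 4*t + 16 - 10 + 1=-4*t^3 + 33*t^2 - 36*t + 7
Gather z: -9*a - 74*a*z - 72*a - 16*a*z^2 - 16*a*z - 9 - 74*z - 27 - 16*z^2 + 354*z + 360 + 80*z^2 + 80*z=-81*a + z^2*(64 - 16*a) + z*(360 - 90*a) + 324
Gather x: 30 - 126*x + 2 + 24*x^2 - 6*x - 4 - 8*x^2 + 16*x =16*x^2 - 116*x + 28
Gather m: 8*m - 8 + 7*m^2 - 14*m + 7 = 7*m^2 - 6*m - 1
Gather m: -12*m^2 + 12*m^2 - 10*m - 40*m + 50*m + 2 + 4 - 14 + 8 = 0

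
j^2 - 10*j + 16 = (j - 8)*(j - 2)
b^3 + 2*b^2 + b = b*(b + 1)^2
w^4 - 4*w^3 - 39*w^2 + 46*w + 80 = (w - 8)*(w - 2)*(w + 1)*(w + 5)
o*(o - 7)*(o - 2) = o^3 - 9*o^2 + 14*o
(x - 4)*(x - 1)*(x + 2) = x^3 - 3*x^2 - 6*x + 8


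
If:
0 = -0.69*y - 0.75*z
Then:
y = -1.08695652173913*z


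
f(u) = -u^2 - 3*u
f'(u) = -2*u - 3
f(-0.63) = 1.49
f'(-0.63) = -1.74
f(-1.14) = 2.12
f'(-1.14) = -0.72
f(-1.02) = 2.02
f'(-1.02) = -0.96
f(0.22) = -0.71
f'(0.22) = -3.44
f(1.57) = -7.17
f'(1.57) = -6.14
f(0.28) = -0.92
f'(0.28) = -3.56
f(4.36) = -32.09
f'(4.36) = -11.72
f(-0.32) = 0.86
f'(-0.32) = -2.36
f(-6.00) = -18.00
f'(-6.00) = 9.00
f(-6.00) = -18.00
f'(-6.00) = 9.00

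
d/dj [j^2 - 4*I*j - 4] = 2*j - 4*I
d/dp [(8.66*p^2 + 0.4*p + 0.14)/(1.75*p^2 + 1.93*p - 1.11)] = (16.0138*p^2 - 19.7152*p - 0.7142)/(3.0625*p^4 + 6.755*p^3 - 0.1601*p^2 - 4.2846*p + 1.2321)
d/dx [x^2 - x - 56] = 2*x - 1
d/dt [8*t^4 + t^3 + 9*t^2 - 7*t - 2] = 32*t^3 + 3*t^2 + 18*t - 7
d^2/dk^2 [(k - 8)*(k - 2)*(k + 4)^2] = 12*k^2 - 12*k - 96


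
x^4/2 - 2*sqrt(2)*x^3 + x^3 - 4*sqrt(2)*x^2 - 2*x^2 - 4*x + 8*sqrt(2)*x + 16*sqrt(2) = (x/2 + 1)*(x - 2)*(x + 2)*(x - 4*sqrt(2))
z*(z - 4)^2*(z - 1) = z^4 - 9*z^3 + 24*z^2 - 16*z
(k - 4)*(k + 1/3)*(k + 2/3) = k^3 - 3*k^2 - 34*k/9 - 8/9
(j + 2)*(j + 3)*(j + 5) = j^3 + 10*j^2 + 31*j + 30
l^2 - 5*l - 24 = (l - 8)*(l + 3)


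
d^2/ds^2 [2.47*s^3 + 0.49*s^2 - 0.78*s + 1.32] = 14.82*s + 0.98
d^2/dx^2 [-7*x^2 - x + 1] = -14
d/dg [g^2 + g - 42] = 2*g + 1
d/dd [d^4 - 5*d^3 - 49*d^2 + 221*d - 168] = 4*d^3 - 15*d^2 - 98*d + 221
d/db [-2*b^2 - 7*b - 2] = -4*b - 7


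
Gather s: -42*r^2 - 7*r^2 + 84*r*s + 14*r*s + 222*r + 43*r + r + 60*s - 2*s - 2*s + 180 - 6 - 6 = -49*r^2 + 266*r + s*(98*r + 56) + 168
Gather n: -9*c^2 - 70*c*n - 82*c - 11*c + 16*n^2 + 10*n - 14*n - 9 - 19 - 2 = -9*c^2 - 93*c + 16*n^2 + n*(-70*c - 4) - 30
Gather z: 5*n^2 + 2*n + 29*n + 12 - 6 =5*n^2 + 31*n + 6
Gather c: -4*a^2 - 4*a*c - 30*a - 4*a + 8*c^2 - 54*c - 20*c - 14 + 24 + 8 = -4*a^2 - 34*a + 8*c^2 + c*(-4*a - 74) + 18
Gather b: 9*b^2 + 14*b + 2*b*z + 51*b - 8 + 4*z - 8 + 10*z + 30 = 9*b^2 + b*(2*z + 65) + 14*z + 14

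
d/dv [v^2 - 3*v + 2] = 2*v - 3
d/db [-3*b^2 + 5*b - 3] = 5 - 6*b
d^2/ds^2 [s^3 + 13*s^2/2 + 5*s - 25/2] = 6*s + 13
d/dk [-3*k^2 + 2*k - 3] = 2 - 6*k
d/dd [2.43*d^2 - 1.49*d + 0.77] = 4.86*d - 1.49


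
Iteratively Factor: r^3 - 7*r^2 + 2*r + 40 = (r - 5)*(r^2 - 2*r - 8) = (r - 5)*(r + 2)*(r - 4)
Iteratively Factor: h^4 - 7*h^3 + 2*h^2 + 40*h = (h + 2)*(h^3 - 9*h^2 + 20*h) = (h - 5)*(h + 2)*(h^2 - 4*h) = (h - 5)*(h - 4)*(h + 2)*(h)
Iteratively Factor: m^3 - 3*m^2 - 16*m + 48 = (m - 3)*(m^2 - 16) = (m - 3)*(m + 4)*(m - 4)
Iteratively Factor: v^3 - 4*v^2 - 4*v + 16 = (v - 2)*(v^2 - 2*v - 8) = (v - 2)*(v + 2)*(v - 4)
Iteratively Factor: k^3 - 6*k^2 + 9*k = (k - 3)*(k^2 - 3*k) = k*(k - 3)*(k - 3)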